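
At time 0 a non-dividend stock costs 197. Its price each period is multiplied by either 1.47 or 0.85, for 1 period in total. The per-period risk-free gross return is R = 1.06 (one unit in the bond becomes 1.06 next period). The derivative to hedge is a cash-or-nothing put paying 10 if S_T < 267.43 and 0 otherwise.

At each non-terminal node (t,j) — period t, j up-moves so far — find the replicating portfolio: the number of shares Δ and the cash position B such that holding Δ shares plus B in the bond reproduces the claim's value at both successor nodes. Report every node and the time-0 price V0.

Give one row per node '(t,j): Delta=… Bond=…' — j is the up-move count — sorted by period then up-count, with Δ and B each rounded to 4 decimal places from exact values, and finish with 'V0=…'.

The replicating-portfolio and risk-neutral prices coincide; use p* = (1.06−0.85)/(1.47−0.85) = 0.3387 for the latter.
Terminal payoffs: V(1,0)=10.0000, V(1,1)=0.0000
Node (0,0) S=197.0000: V=(p*·0.0000+(1−p*)·10.0000)/1.06=6.2386; Δ=(0.0000−10.0000)/(289.5900−167.4500)=-0.0819; B=V−Δ·S=22.3676
Root portfolio cost Δ·197+B reproduces V0=6.2386.

(0,0): Delta=-0.0819 Bond=22.3676
V0=6.2386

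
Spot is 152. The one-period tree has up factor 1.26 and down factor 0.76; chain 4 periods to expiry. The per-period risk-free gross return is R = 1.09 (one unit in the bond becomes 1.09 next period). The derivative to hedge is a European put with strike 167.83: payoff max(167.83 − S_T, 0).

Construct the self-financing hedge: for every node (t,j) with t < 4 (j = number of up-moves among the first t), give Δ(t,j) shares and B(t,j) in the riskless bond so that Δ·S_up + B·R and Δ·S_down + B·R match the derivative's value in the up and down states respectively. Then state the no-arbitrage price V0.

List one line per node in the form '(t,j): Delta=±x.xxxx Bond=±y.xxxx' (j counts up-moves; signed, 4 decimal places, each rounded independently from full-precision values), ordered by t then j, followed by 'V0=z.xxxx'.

(0,0): Delta=-0.2704 Bond=54.4503
(1,0): Delta=-0.5985 Bond=97.2558
(1,1): Delta=-0.1684 Bond=39.8240
(2,0): Delta=-1.0000 Bond=141.2592
(2,1): Delta=-0.4737 Bond=87.8496
(2,2): Delta=-0.0735 Bond=20.5141
(3,0): Delta=-1.0000 Bond=153.9725
(3,1): Delta=-1.0000 Bond=153.9725
(3,2): Delta=-0.3102 Bond=65.7659
(3,3): Delta=0.0000 Bond=0.0000
V0=13.3542

Risk-neutral probability p* = (R−d)/(u−d) = (1.09−0.76)/(1.26−0.76) = 0.6600.
Terminal values V(4,·): V(4,0)=117.1195, V(4,1)=83.7573, V(4,2)=28.4463, V(4,3)=0.0000, V(4,4)=0.0000
  t=3,j=0: stock 66.7244 → up 84.0727 (V=83.7573), down 50.7105 (V=117.1195). Price 87.2481; hedge Δ=-1.0000, bond B=153.9725.
  t=3,j=1: stock 110.6220 → up 139.3837 (V=28.4463), down 84.0727 (V=83.7573). Price 43.3505; hedge Δ=-1.0000, bond B=153.9725.
  t=3,j=2: stock 183.3996 → up 231.0834 (V=0.0000), down 139.3837 (V=28.4463). Price 8.8732; hedge Δ=-0.3102, bond B=65.7659.
  t=3,j=3: stock 304.0572 → up 383.1120 (V=0.0000), down 231.0834 (V=0.0000). Price 0.0000; hedge Δ=0.0000, bond B=0.0000.
  t=2,j=0: stock 87.7952 → up 110.6220 (V=43.3505), down 66.7244 (V=87.2481). Price 53.4640; hedge Δ=-1.0000, bond B=141.2592.
  t=2,j=1: stock 145.5552 → up 183.3996 (V=8.8732), down 110.6220 (V=43.3505). Price 18.8949; hedge Δ=-0.4737, bond B=87.8496.
  t=2,j=2: stock 241.3152 → up 304.0572 (V=0.0000), down 183.3996 (V=8.8732). Price 2.7678; hedge Δ=-0.0735, bond B=20.5141.
  t=1,j=0: stock 115.5200 → up 145.5552 (V=18.8949), down 87.7952 (V=53.4640). Price 28.1178; hedge Δ=-0.5985, bond B=97.2558.
  t=1,j=1: stock 191.5200 → up 241.3152 (V=2.7678), down 145.5552 (V=18.8949). Price 7.5697; hedge Δ=-0.1684, bond B=39.8240.
  t=0,j=0: stock 152.0000 → up 191.5200 (V=7.5697), down 115.5200 (V=28.1178). Price 13.3542; hedge Δ=-0.2704, bond B=54.4503.
Check: Δ(0,0)·S0 + B(0,0) = 13.3542 = V0.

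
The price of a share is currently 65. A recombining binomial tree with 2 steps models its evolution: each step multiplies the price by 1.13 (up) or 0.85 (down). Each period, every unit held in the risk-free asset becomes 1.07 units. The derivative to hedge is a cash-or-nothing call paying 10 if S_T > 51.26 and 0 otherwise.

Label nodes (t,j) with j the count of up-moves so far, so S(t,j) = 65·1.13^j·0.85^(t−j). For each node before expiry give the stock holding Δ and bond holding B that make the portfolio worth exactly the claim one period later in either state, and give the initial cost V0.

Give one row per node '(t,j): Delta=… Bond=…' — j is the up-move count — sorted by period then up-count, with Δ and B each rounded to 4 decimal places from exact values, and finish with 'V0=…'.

Since d<R<u, set p* = (R−d)/(u−d) = 0.7857; price each node as the discounted p*-expectation of its children.
Terminal payoffs: V(2,0)=0.0000, V(2,1)=10.0000, V(2,2)=10.0000
Node (1,0) S=55.2500: V=(p*·10.0000+(1−p*)·0.0000)/1.07=7.3431; Δ=(10.0000−0.0000)/(62.4325−46.9625)=0.6464; B=V−Δ·S=-28.3712
Node (1,1) S=73.4500: V=(p*·10.0000+(1−p*)·10.0000)/1.07=9.3458; Δ=(10.0000−10.0000)/(82.9985−62.4325)=0.0000; B=V−Δ·S=9.3458
Node (0,0) S=65.0000: V=(p*·9.3458+(1−p*)·7.3431)/1.07=8.3333; Δ=(9.3458−7.3431)/(73.4500−55.2500)=0.1100; B=V−Δ·S=1.1809
The time-0 hedge costs 8.3333, which is the no-arbitrage price.

(0,0): Delta=0.1100 Bond=1.1809
(1,0): Delta=0.6464 Bond=-28.3712
(1,1): Delta=0.0000 Bond=9.3458
V0=8.3333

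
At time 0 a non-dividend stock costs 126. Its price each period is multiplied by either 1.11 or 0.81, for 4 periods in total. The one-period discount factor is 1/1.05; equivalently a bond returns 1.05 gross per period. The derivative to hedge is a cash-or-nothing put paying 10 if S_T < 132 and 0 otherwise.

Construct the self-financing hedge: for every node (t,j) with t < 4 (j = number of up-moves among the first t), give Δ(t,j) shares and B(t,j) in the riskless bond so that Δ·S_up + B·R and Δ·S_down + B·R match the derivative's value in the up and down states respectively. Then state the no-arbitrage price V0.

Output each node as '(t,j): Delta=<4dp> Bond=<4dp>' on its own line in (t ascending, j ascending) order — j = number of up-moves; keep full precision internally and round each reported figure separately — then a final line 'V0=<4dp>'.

Since d<R<u, set p* = (R−d)/(u−d) = 0.8000; price each node as the discounted p*-expectation of its children.
At expiry t=4: V(4,0)=10.0000, V(4,1)=10.0000, V(4,2)=10.0000, V(4,3)=0.0000, V(4,4)=0.0000
Node (3,0) S=66.9616: V=(p*·10.0000+(1−p*)·10.0000)/1.05=9.5238; Δ=(10.0000−10.0000)/(74.3273−54.2389)=0.0000; B=V−Δ·S=9.5238
Node (3,1) S=91.7621: V=(p*·10.0000+(1−p*)·10.0000)/1.05=9.5238; Δ=(10.0000−10.0000)/(101.8560−74.3273)=0.0000; B=V−Δ·S=9.5238
Node (3,2) S=125.7481: V=(p*·0.0000+(1−p*)·10.0000)/1.05=1.9048; Δ=(0.0000−10.0000)/(139.5804−101.8560)=-0.2651; B=V−Δ·S=35.2381
Node (3,3) S=172.3215: V=(p*·0.0000+(1−p*)·0.0000)/1.05=0.0000; Δ=(0.0000−0.0000)/(191.2769−139.5804)=0.0000; B=V−Δ·S=0.0000
Node (2,0) S=82.6686: V=(p*·9.5238+(1−p*)·9.5238)/1.05=9.0703; Δ=(9.5238−9.5238)/(91.7621−66.9616)=0.0000; B=V−Δ·S=9.0703
Node (2,1) S=113.2866: V=(p*·1.9048+(1−p*)·9.5238)/1.05=3.2653; Δ=(1.9048−9.5238)/(125.7481−91.7621)=-0.2242; B=V−Δ·S=28.6621
Node (2,2) S=155.2446: V=(p*·0.0000+(1−p*)·1.9048)/1.05=0.3628; Δ=(0.0000−1.9048)/(172.3215−125.7481)=-0.0409; B=V−Δ·S=6.7120
Node (1,0) S=102.0600: V=(p*·3.2653+(1−p*)·9.0703)/1.05=4.2155; Δ=(3.2653−9.0703)/(113.2866−82.6686)=-0.1896; B=V−Δ·S=23.5655
Node (1,1) S=139.8600: V=(p*·0.3628+(1−p*)·3.2653)/1.05=0.8984; Δ=(0.3628−3.2653)/(155.2446−113.2866)=-0.0692; B=V−Δ·S=10.5734
Node (0,0) S=126.0000: V=(p*·0.8984+(1−p*)·4.2155)/1.05=1.4874; Δ=(0.8984−4.2155)/(139.8600−102.0600)=-0.0878; B=V−Δ·S=12.5446
Self-financing check: at every node Δ·S+B equals the discounted successor values.

(0,0): Delta=-0.0878 Bond=12.5446
(1,0): Delta=-0.1896 Bond=23.5655
(1,1): Delta=-0.0692 Bond=10.5734
(2,0): Delta=0.0000 Bond=9.0703
(2,1): Delta=-0.2242 Bond=28.6621
(2,2): Delta=-0.0409 Bond=6.7120
(3,0): Delta=0.0000 Bond=9.5238
(3,1): Delta=0.0000 Bond=9.5238
(3,2): Delta=-0.2651 Bond=35.2381
(3,3): Delta=0.0000 Bond=0.0000
V0=1.4874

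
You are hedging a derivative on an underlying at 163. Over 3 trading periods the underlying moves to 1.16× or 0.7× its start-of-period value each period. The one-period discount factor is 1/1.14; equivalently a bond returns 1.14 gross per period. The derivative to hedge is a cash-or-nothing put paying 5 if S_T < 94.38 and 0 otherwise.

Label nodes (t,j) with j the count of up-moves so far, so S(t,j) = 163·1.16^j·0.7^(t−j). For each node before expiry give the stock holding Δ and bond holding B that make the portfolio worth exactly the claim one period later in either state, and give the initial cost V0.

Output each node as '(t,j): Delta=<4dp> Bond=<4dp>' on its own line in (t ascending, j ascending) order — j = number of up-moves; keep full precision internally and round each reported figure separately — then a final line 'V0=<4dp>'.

(0,0): Delta=-0.0043 Bond=0.7142
(1,0): Delta=-0.0799 Bond=9.4474
(1,1): Delta=-0.0022 Bond=0.4218
(2,0): Delta=0.0000 Bond=4.3860
(2,1): Delta=-0.0821 Bond=11.0603
(2,2): Delta=0.0000 Bond=0.0000
V0=0.0186

Risk-neutral probability p* = (R−d)/(u−d) = (1.14−0.7)/(1.16−0.7) = 0.9565.
At expiry t=3: V(3,0)=5.0000, V(3,1)=5.0000, V(3,2)=0.0000, V(3,3)=0.0000
Node (2,0) S=79.8700: V=(p*·5.0000+(1−p*)·5.0000)/1.14=4.3860; Δ=(5.0000−5.0000)/(92.6492−55.9090)=0.0000; B=V−Δ·S=4.3860
Node (2,1) S=132.3560: V=(p*·0.0000+(1−p*)·5.0000)/1.14=0.1907; Δ=(0.0000−5.0000)/(153.5330−92.6492)=-0.0821; B=V−Δ·S=11.0603
Node (2,2) S=219.3328: V=(p*·0.0000+(1−p*)·0.0000)/1.14=0.0000; Δ=(0.0000−0.0000)/(254.4260−153.5330)=0.0000; B=V−Δ·S=0.0000
Node (1,0) S=114.1000: V=(p*·0.1907+(1−p*)·4.3860)/1.14=0.3273; Δ=(0.1907−4.3860)/(132.3560−79.8700)=-0.0799; B=V−Δ·S=9.4474
Node (1,1) S=189.0800: V=(p*·0.0000+(1−p*)·0.1907)/1.14=0.0073; Δ=(0.0000−0.1907)/(219.3328−132.3560)=-0.0022; B=V−Δ·S=0.4218
Node (0,0) S=163.0000: V=(p*·0.0073+(1−p*)·0.3273)/1.14=0.0186; Δ=(0.0073−0.3273)/(189.0800−114.1000)=-0.0043; B=V−Δ·S=0.7142
Check: Δ(0,0)·S0 + B(0,0) = 0.0186 = V0.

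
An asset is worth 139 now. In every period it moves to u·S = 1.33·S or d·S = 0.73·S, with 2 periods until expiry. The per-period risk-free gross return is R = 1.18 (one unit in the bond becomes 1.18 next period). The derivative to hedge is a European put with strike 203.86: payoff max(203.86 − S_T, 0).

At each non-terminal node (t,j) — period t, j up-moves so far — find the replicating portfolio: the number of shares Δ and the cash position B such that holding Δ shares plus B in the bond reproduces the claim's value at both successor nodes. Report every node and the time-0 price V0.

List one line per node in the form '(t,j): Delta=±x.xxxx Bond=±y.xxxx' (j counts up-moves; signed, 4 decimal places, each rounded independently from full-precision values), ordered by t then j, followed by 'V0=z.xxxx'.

(0,0): Delta=-0.6798 Bond=118.8735
(1,0): Delta=-1.0000 Bond=172.7627
(1,1): Delta=-0.6212 Bond=129.4400
V0=24.3831

Under the risk-neutral measure, an up-move has probability p* = (R−d)/(u−d) = 0.7500 and values discount at R = 1.18.
At expiry t=2: V(2,0)=129.7869, V(2,1)=68.9049, V(2,2)=0.0000
Node (1,0) S=101.4700: V=(p*·68.9049+(1−p*)·129.7869)/1.18=71.2927; Δ=(68.9049−129.7869)/(134.9551−74.0731)=-1.0000; B=V−Δ·S=172.7627
Node (1,1) S=184.8700: V=(p*·0.0000+(1−p*)·68.9049)/1.18=14.5985; Δ=(0.0000−68.9049)/(245.8771−134.9551)=-0.6212; B=V−Δ·S=129.4400
Node (0,0) S=139.0000: V=(p*·14.5985+(1−p*)·71.2927)/1.18=24.3831; Δ=(14.5985−71.2927)/(184.8700−101.4700)=-0.6798; B=V−Δ·S=118.8735
The time-0 hedge costs 24.3831, which is the no-arbitrage price.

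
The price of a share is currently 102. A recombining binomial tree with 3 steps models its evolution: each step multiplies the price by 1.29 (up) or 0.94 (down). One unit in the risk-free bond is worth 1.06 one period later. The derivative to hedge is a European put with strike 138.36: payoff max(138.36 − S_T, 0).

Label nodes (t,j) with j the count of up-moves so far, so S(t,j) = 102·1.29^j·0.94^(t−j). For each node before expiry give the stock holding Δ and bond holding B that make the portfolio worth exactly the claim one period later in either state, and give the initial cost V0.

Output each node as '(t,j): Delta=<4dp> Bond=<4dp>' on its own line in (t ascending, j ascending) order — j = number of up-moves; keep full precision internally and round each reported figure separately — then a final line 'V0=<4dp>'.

(0,0): Delta=-0.5878 Bond=80.9783
(1,0): Delta=-0.7957 Bond=105.7710
(1,1): Delta=-0.2974 Bond=47.6301
(2,0): Delta=-1.0000 Bond=130.5283
(2,1): Delta=-0.5104 Bond=76.8295
(2,2): Delta=0.0000 Bond=0.0000
V0=21.0211

The replicating-portfolio and risk-neutral prices coincide; use p* = (1.06−0.94)/(1.29−0.94) = 0.3429 for the latter.
Terminal payoffs: V(3,0)=53.6404, V(3,1)=22.0959, V(3,2)=0.0000, V(3,3)=0.0000
Node (2,0) S=90.1272: V=(p*·22.0959+(1−p*)·53.6404)/1.06=40.4011; Δ=(22.0959−53.6404)/(116.2641−84.7196)=-1.0000; B=V−Δ·S=130.5283
Node (2,1) S=123.6852: V=(p*·0.0000+(1−p*)·22.0959)/1.06=13.6983; Δ=(0.0000−22.0959)/(159.5539−116.2641)=-0.5104; B=V−Δ·S=76.8295
Node (2,2) S=169.7382: V=(p*·0.0000+(1−p*)·0.0000)/1.06=0.0000; Δ=(0.0000−0.0000)/(218.9623−159.5539)=0.0000; B=V−Δ·S=0.0000
Node (1,0) S=95.8800: V=(p*·13.6983+(1−p*)·40.4011)/1.06=29.4772; Δ=(13.6983−40.4011)/(123.6852−90.1272)=-0.7957; B=V−Δ·S=105.7710
Node (1,1) S=131.5800: V=(p*·0.0000+(1−p*)·13.6983)/1.06=8.4922; Δ=(0.0000−13.6983)/(169.7382−123.6852)=-0.2974; B=V−Δ·S=47.6301
Node (0,0) S=102.0000: V=(p*·8.4922+(1−p*)·29.4772)/1.06=21.0211; Δ=(8.4922−29.4772)/(131.5800−95.8800)=-0.5878; B=V−Δ·S=80.9783
Self-financing check: at every node Δ·S+B equals the discounted successor values.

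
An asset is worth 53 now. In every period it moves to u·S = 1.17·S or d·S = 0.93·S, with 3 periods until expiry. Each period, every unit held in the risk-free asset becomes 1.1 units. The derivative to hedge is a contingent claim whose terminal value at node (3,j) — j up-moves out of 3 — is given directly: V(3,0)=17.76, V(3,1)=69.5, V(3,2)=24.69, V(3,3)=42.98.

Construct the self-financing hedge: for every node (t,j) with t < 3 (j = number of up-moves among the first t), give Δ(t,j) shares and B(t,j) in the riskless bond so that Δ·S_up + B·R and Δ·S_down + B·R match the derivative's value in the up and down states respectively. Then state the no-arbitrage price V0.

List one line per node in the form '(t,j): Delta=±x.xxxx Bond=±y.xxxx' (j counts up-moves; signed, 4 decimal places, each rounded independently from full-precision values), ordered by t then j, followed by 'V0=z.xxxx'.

The replicating-portfolio and risk-neutral prices coincide; use p* = (1.1−0.93)/(1.17−0.93) = 0.7083 for the latter.
Terminal payoffs: V(3,0)=17.7600, V(3,1)=69.5000, V(3,2)=24.6900, V(3,3)=42.9800
  t=2,j=0: stock 45.8397 → up 53.6324 (V=69.5000), down 42.6309 (V=17.7600). Price 49.4629; hedge Δ=4.7030, bond B=-166.1205.
  t=2,j=1: stock 57.6693 → up 67.4731 (V=24.6900), down 53.6324 (V=69.5000). Price 34.3269; hedge Δ=-3.2376, bond B=221.0352.
  t=2,j=2: stock 72.5517 → up 84.8855 (V=42.9800), down 67.4731 (V=24.6900). Price 34.2231; hedge Δ=1.0504, bond B=-41.9852.
  t=1,j=0: stock 49.2900 → up 57.6693 (V=34.3269), down 45.8397 (V=49.4629). Price 35.2196; hedge Δ=-1.2795, bond B=98.2862.
  t=1,j=1: stock 62.0100 → up 72.5517 (V=34.2231), down 57.6693 (V=34.3269). Price 31.1394; hedge Δ=-0.0070, bond B=31.5719.
  t=0,j=0: stock 53.0000 → up 62.0100 (V=31.1394), down 49.2900 (V=35.2196). Price 29.3904; hedge Δ=-0.3208, bond B=46.3911.
Each (Δ,B) replicates both successor values, so the strategy is self-financing and V0 is arbitrage-free.

(0,0): Delta=-0.3208 Bond=46.3911
(1,0): Delta=-1.2795 Bond=98.2862
(1,1): Delta=-0.0070 Bond=31.5719
(2,0): Delta=4.7030 Bond=-166.1205
(2,1): Delta=-3.2376 Bond=221.0352
(2,2): Delta=1.0504 Bond=-41.9852
V0=29.3904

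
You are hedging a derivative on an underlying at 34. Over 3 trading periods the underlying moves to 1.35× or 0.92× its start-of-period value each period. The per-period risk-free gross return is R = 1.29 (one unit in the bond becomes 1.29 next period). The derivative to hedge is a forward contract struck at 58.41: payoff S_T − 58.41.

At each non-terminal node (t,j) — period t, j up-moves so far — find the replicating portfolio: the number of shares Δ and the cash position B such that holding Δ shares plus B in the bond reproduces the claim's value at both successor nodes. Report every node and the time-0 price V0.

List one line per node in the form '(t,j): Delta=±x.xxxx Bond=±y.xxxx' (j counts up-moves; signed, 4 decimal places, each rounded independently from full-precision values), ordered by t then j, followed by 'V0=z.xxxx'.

No-arbitrage ⇒ martingale measure with p* = (R−d)/(u−d) = 0.8605.
Terminal payoffs: V(3,0)=-31.9346, V(3,1)=-19.5602, V(3,2)=-1.4022, V(3,3)=25.2428
(2,0): S=28.7776. Δ = (V_up−V_dn)/(S_up−S_dn) = (-19.5602−-31.9346)/(38.8498−26.4754) = 1.0000. V = [p*·-19.5602 + (1−p*)·-31.9346]/1.29 = -16.5015. B = V − Δ·S = -45.2791.
(2,1): S=42.2280. Δ = (V_up−V_dn)/(S_up−S_dn) = (-1.4022−-19.5602)/(57.0078−38.8498) = 1.0000. V = [p*·-1.4022 + (1−p*)·-19.5602]/1.29 = -3.0511. B = V − Δ·S = -45.2791.
(2,2): S=61.9650. Δ = (V_up−V_dn)/(S_up−S_dn) = (25.2428−-1.4022)/(83.6528−57.0078) = 1.0000. V = [p*·25.2428 + (1−p*)·-1.4022]/1.29 = 16.6859. B = V − Δ·S = -45.2791.
(1,0): S=31.2800. Δ = (V_up−V_dn)/(S_up−S_dn) = (-3.0511−-16.5015)/(42.2280−28.7776) = 1.0000. V = [p*·-3.0511 + (1−p*)·-16.5015]/1.29 = -3.8201. B = V − Δ·S = -35.1001.
(1,1): S=45.9000. Δ = (V_up−V_dn)/(S_up−S_dn) = (16.6859−-3.0511)/(61.9650−42.2280) = 1.0000. V = [p*·16.6859 + (1−p*)·-3.0511]/1.29 = 10.7999. B = V − Δ·S = -35.1001.
(0,0): S=34.0000. Δ = (V_up−V_dn)/(S_up−S_dn) = (10.7999−-3.8201)/(45.9000−31.2800) = 1.0000. V = [p*·10.7999 + (1−p*)·-3.8201]/1.29 = 6.7907. B = V − Δ·S = -27.2093.
Root portfolio cost Δ·34+B reproduces V0=6.7907.

(0,0): Delta=1.0000 Bond=-27.2093
(1,0): Delta=1.0000 Bond=-35.1001
(1,1): Delta=1.0000 Bond=-35.1001
(2,0): Delta=1.0000 Bond=-45.2791
(2,1): Delta=1.0000 Bond=-45.2791
(2,2): Delta=1.0000 Bond=-45.2791
V0=6.7907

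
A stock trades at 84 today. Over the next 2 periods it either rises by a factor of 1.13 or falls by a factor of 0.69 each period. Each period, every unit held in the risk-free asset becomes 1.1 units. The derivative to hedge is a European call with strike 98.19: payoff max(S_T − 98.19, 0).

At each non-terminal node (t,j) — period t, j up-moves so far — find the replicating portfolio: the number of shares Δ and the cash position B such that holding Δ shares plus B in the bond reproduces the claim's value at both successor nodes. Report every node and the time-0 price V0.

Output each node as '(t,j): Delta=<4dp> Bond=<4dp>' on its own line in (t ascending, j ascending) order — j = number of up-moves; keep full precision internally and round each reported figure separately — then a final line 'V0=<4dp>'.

(0,0): Delta=0.2079 Bond=-10.9529
(1,0): Delta=0.0000 Bond=0.0000
(1,1): Delta=0.2172 Bond=-12.9298
V0=6.5083

Since d<R<u, set p* = (R−d)/(u−d) = 0.9318; price each node as the discounted p*-expectation of its children.
At expiry t=2: V(2,0)=0.0000, V(2,1)=0.0000, V(2,2)=9.0696
Node (1,0) S=57.9600: V=(p*·0.0000+(1−p*)·0.0000)/1.1=0.0000; Δ=(0.0000−0.0000)/(65.4948−39.9924)=0.0000; B=V−Δ·S=0.0000
Node (1,1) S=94.9200: V=(p*·9.0696+(1−p*)·0.0000)/1.1=7.6829; Δ=(9.0696−0.0000)/(107.2596−65.4948)=0.2172; B=V−Δ·S=-12.9298
Node (0,0) S=84.0000: V=(p*·7.6829+(1−p*)·0.0000)/1.1=6.5083; Δ=(7.6829−0.0000)/(94.9200−57.9600)=0.2079; B=V−Δ·S=-10.9529
The time-0 hedge costs 6.5083, which is the no-arbitrage price.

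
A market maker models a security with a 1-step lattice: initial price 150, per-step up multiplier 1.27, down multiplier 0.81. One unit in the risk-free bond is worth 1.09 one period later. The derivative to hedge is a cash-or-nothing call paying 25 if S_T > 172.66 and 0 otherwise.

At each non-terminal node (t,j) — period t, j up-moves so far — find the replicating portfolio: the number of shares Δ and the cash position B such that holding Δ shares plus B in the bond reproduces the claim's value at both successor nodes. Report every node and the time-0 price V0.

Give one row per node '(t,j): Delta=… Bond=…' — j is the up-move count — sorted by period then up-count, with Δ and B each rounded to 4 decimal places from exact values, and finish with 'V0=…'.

The replicating-portfolio and risk-neutral prices coincide; use p* = (1.09−0.81)/(1.27−0.81) = 0.6087 for the latter.
Payoff layer (t=1): V(1,0)=0.0000, V(1,1)=25.0000
Node (0,0) S=150.0000: V=(p*·25.0000+(1−p*)·0.0000)/1.09=13.9609; Δ=(25.0000−0.0000)/(190.5000−121.5000)=0.3623; B=V−Δ·S=-40.3869
The time-0 hedge costs 13.9609, which is the no-arbitrage price.

(0,0): Delta=0.3623 Bond=-40.3869
V0=13.9609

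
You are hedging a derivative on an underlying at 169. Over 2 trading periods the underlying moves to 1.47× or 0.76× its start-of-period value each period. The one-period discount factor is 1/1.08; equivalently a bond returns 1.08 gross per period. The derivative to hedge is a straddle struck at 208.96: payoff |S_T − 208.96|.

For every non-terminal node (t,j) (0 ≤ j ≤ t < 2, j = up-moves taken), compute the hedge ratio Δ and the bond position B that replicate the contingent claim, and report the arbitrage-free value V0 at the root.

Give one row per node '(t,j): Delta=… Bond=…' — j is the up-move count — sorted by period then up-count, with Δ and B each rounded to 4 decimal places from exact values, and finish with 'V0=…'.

(0,0): Delta=0.0867 Bond=49.9087
(1,0): Delta=-1.0000 Bond=193.4815
(1,1): Delta=0.7715 Bond=-116.2118
V0=64.5667

The replicating-portfolio and risk-neutral prices coincide; use p* = (1.08−0.76)/(1.47−0.76) = 0.4507 for the latter.
Terminal payoffs: V(2,0)=111.3456, V(2,1)=20.1532, V(2,2)=156.2321
  t=1,j=0: stock 128.4400 → up 188.8068 (V=20.1532), down 97.6144 (V=111.3456). Price 65.0415; hedge Δ=-1.0000, bond B=193.4815.
  t=1,j=1: stock 248.4300 → up 365.1921 (V=156.2321), down 188.8068 (V=20.1532). Price 75.4486; hedge Δ=0.7715, bond B=-116.2118.
  t=0,j=0: stock 169.0000 → up 248.4300 (V=75.4486), down 128.4400 (V=65.0415). Price 64.5667; hedge Δ=0.0867, bond B=49.9087.
Root portfolio cost Δ·169+B reproduces V0=64.5667.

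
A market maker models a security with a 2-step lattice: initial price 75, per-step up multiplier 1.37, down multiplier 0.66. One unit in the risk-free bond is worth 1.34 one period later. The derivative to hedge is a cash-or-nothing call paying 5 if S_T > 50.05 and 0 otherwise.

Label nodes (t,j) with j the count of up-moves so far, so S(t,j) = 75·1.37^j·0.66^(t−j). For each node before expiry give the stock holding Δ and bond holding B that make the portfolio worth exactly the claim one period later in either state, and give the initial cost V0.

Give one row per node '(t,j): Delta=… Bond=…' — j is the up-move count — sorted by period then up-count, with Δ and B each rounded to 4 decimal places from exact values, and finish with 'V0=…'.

(0,0): Delta=0.0030 Bond=2.5576
(1,0): Delta=0.1423 Bond=-3.4686
(1,1): Delta=0.0000 Bond=3.7313
V0=2.7796

Since d<R<u, set p* = (R−d)/(u−d) = 0.9577; price each node as the discounted p*-expectation of its children.
Payoff layer (t=2): V(2,0)=0.0000, V(2,1)=5.0000, V(2,2)=5.0000
  t=1,j=0: stock 49.5000 → up 67.8150 (V=5.0000), down 32.6700 (V=0.0000). Price 3.5737; hedge Δ=0.1423, bond B=-3.4686.
  t=1,j=1: stock 102.7500 → up 140.7675 (V=5.0000), down 67.8150 (V=5.0000). Price 3.7313; hedge Δ=0.0000, bond B=3.7313.
  t=0,j=0: stock 75.0000 → up 102.7500 (V=3.7313), down 49.5000 (V=3.5737). Price 2.7796; hedge Δ=0.0030, bond B=2.5576.
Root portfolio cost Δ·75+B reproduces V0=2.7796.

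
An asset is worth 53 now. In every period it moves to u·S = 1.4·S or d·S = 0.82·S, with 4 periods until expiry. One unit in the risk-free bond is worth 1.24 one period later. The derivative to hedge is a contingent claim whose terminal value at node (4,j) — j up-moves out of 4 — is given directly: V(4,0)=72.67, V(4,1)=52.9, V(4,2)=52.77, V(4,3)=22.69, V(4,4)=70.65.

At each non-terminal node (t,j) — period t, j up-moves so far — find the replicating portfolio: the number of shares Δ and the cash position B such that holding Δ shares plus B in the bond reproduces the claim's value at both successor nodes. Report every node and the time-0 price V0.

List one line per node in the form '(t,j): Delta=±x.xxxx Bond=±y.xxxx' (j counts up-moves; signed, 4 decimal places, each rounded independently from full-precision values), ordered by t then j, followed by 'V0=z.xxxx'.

No-arbitrage ⇒ martingale measure with p* = (R−d)/(u−d) = 0.7241.
Payoff layer (t=4): V(4,0)=72.6700, V(4,1)=52.9000, V(4,2)=52.7700, V(4,3)=22.6900, V(4,4)=70.6500
Node (3,0) S=29.2225: V=(p*·52.9000+(1−p*)·72.6700)/1.24=47.0595; Δ=(52.9000−72.6700)/(40.9115−23.9625)=-1.1664; B=V−Δ·S=81.1457
Node (3,1) S=49.8921: V=(p*·52.7700+(1−p*)·52.9000)/1.24=42.5854; Δ=(52.7700−52.9000)/(69.8489−40.9115)=-0.0045; B=V−Δ·S=42.8095
Node (3,2) S=85.1816: V=(p*·22.6900+(1−p*)·52.7700)/1.24=24.9903; Δ=(22.6900−52.7700)/(119.2542−69.8489)=-0.6088; B=V−Δ·S=76.8523
Node (3,3) S=145.4320: V=(p*·70.6500+(1−p*)·22.6900)/1.24=46.3062; Δ=(70.6500−22.6900)/(203.6048−119.2542)=0.5686; B=V−Δ·S=-36.3835
Node (2,0) S=35.6372: V=(p*·42.5854+(1−p*)·47.0595)/1.24=35.3384; Δ=(42.5854−47.0595)/(49.8921−29.2225)=-0.2165; B=V−Δ·S=43.0524
Node (2,1) S=60.8440: V=(p*·24.9903+(1−p*)·42.5854)/1.24=24.0678; Δ=(24.9903−42.5854)/(85.1816−49.8921)=-0.4986; B=V−Δ·S=54.4042
Node (2,2) S=103.8800: V=(p*·46.3062+(1−p*)·24.9903)/1.24=32.6016; Δ=(46.3062−24.9903)/(145.4320−85.1816)=0.3538; B=V−Δ·S=-4.1500
Node (1,0) S=43.4600: V=(p*·24.0678+(1−p*)·35.3384)/1.24=21.9169; Δ=(24.0678−35.3384)/(60.8440−35.6372)=-0.4471; B=V−Δ·S=41.3489
Node (1,1) S=74.2000: V=(p*·32.6016+(1−p*)·24.0678)/1.24=24.3931; Δ=(32.6016−24.0678)/(103.8800−60.8440)=0.1983; B=V−Δ·S=9.6797
Node (0,0) S=53.0000: V=(p*·24.3931+(1−p*)·21.9169)/1.24=19.1210; Δ=(24.3931−21.9169)/(74.2000−43.4600)=0.0806; B=V−Δ·S=14.8517
The time-0 hedge costs 19.1210, which is the no-arbitrage price.

(0,0): Delta=0.0806 Bond=14.8517
(1,0): Delta=-0.4471 Bond=41.3489
(1,1): Delta=0.1983 Bond=9.6797
(2,0): Delta=-0.2165 Bond=43.0524
(2,1): Delta=-0.4986 Bond=54.4042
(2,2): Delta=0.3538 Bond=-4.1500
(3,0): Delta=-1.1664 Bond=81.1457
(3,1): Delta=-0.0045 Bond=42.8095
(3,2): Delta=-0.6088 Bond=76.8523
(3,3): Delta=0.5686 Bond=-36.3835
V0=19.1210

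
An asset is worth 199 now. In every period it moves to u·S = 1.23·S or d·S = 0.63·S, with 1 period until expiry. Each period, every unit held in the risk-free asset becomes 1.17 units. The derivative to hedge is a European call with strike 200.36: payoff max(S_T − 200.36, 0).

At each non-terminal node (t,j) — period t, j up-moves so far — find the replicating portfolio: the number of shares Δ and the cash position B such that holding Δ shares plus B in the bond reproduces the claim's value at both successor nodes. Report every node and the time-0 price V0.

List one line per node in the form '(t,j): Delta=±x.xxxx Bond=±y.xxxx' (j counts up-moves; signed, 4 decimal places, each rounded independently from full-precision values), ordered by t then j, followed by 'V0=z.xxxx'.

Risk-neutral probability p* = (R−d)/(u−d) = (1.17−0.63)/(1.23−0.63) = 0.9000.
Terminal payoffs: V(1,0)=0.0000, V(1,1)=44.4100
Node (0,0) S=199.0000: V=(p*·44.4100+(1−p*)·0.0000)/1.17=34.1615; Δ=(44.4100−0.0000)/(244.7700−125.3700)=0.3719; B=V−Δ·S=-39.8551
The time-0 hedge costs 34.1615, which is the no-arbitrage price.

(0,0): Delta=0.3719 Bond=-39.8551
V0=34.1615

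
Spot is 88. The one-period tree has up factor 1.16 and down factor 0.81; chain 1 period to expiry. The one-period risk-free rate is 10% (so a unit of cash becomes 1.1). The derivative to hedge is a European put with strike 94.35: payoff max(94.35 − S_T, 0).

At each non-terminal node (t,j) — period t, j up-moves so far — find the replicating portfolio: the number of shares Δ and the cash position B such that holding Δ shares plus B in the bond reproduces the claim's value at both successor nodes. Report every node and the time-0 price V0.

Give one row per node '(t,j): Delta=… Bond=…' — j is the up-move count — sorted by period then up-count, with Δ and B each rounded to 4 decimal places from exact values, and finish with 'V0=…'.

(0,0): Delta=-0.7490 Bond=69.5096
V0=3.5953

Since d<R<u, set p* = (R−d)/(u−d) = 0.8286; price each node as the discounted p*-expectation of its children.
At expiry t=1: V(1,0)=23.0700, V(1,1)=0.0000
(0,0): S=88.0000. Δ = (V_up−V_dn)/(S_up−S_dn) = (0.0000−23.0700)/(102.0800−71.2800) = -0.7490. V = [p*·0.0000 + (1−p*)·23.0700]/1.1 = 3.5953. B = V − Δ·S = 69.5096.
The time-0 hedge costs 3.5953, which is the no-arbitrage price.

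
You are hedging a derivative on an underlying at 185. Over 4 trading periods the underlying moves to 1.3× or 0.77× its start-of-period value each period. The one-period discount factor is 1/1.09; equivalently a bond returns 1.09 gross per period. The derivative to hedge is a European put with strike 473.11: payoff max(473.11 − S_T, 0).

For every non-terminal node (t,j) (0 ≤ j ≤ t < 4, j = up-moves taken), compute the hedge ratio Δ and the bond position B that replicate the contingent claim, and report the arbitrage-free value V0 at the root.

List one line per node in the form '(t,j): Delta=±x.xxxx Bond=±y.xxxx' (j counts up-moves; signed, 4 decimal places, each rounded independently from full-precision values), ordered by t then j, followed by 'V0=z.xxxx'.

The replicating-portfolio and risk-neutral prices coincide; use p* = (1.09−0.77)/(1.3−0.77) = 0.6038 for the latter.
Terminal payoffs: V(4,0)=408.0769, V(4,1)=363.3138, V(4,2)=287.7398, V(4,3)=160.1474, V(4,4)=0.0000
Node (3,0) S=84.4586: V=(p*·363.3138+(1−p*)·408.0769)/1.09=349.5873; Δ=(363.3138−408.0769)/(109.7962−65.0331)=-1.0000; B=V−Δ·S=434.0459
Node (3,1) S=142.5924: V=(p*·287.7398+(1−p*)·363.3138)/1.09=291.4534; Δ=(287.7398−363.3138)/(185.3702−109.7962)=-1.0000; B=V−Δ·S=434.0459
Node (3,2) S=240.7405: V=(p*·160.1474+(1−p*)·287.7398)/1.09=193.3054; Δ=(160.1474−287.7398)/(312.9627−185.3702)=-1.0000; B=V−Δ·S=434.0459
Node (3,3) S=406.4450: V=(p*·0.0000+(1−p*)·160.1474)/1.09=58.2152; Δ=(0.0000−160.1474)/(528.3785−312.9626)=-0.7434; B=V−Δ·S=360.3801
Node (2,0) S=109.6865: V=(p*·291.4534+(1−p*)·349.5873)/1.09=288.5207; Δ=(291.4534−349.5873)/(142.5924−84.4586)=-1.0000; B=V−Δ·S=398.2072
Node (2,1) S=185.1850: V=(p*·193.3054+(1−p*)·291.4534)/1.09=213.0222; Δ=(193.3054−291.4534)/(240.7405−142.5925)=-1.0000; B=V−Δ·S=398.2072
Node (2,2) S=312.6500: V=(p*·58.2152+(1−p*)·193.3054)/1.09=102.5152; Δ=(58.2152−193.3054)/(406.4450−240.7405)=-0.8152; B=V−Δ·S=357.4022
Node (1,0) S=142.4500: V=(p*·213.0222+(1−p*)·288.5207)/1.09=222.8777; Δ=(213.0222−288.5207)/(185.1850−109.6865)=-1.0000; B=V−Δ·S=365.3277
Node (1,1) S=240.5000: V=(p*·102.5152+(1−p*)·213.0222)/1.09=134.2211; Δ=(102.5152−213.0222)/(312.6500−185.1850)=-0.8670; B=V−Δ·S=342.7250
Node (0,0) S=185.0000: V=(p*·134.2211+(1−p*)·222.8777)/1.09=155.3662; Δ=(134.2211−222.8777)/(240.5000−142.4500)=-0.9042; B=V−Δ·S=322.6429
Self-financing check: at every node Δ·S+B equals the discounted successor values.

(0,0): Delta=-0.9042 Bond=322.6429
(1,0): Delta=-1.0000 Bond=365.3277
(1,1): Delta=-0.8670 Bond=342.7250
(2,0): Delta=-1.0000 Bond=398.2072
(2,1): Delta=-1.0000 Bond=398.2072
(2,2): Delta=-0.8152 Bond=357.4022
(3,0): Delta=-1.0000 Bond=434.0459
(3,1): Delta=-1.0000 Bond=434.0459
(3,2): Delta=-1.0000 Bond=434.0459
(3,3): Delta=-0.7434 Bond=360.3801
V0=155.3662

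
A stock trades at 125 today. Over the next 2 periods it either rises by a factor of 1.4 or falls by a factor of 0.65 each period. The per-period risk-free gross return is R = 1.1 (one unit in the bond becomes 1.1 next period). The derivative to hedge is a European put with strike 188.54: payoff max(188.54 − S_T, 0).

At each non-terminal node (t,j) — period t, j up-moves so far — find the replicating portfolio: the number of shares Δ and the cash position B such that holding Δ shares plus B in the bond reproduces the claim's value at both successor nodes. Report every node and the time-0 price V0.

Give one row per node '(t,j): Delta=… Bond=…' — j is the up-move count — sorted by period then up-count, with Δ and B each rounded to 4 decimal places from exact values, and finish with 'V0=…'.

No-arbitrage ⇒ martingale measure with p* = (R−d)/(u−d) = 0.6000.
Terminal values V(2,·): V(2,0)=135.7275, V(2,1)=74.7900, V(2,2)=0.0000
(1,0): S=81.2500. Δ = (V_up−V_dn)/(S_up−S_dn) = (74.7900−135.7275)/(113.7500−52.8125) = -1.0000. V = [p*·74.7900 + (1−p*)·135.7275]/1.1 = 90.1500. B = V − Δ·S = 171.4000.
(1,1): S=175.0000. Δ = (V_up−V_dn)/(S_up−S_dn) = (0.0000−74.7900)/(245.0000−113.7500) = -0.5698. V = [p*·0.0000 + (1−p*)·74.7900]/1.1 = 27.1964. B = V − Δ·S = 126.9164.
(0,0): S=125.0000. Δ = (V_up−V_dn)/(S_up−S_dn) = (27.1964−90.1500)/(175.0000−81.2500) = -0.6715. V = [p*·27.1964 + (1−p*)·90.1500]/1.1 = 47.6162. B = V − Δ·S = 131.5544.
Self-financing check: at every node Δ·S+B equals the discounted successor values.

(0,0): Delta=-0.6715 Bond=131.5544
(1,0): Delta=-1.0000 Bond=171.4000
(1,1): Delta=-0.5698 Bond=126.9164
V0=47.6162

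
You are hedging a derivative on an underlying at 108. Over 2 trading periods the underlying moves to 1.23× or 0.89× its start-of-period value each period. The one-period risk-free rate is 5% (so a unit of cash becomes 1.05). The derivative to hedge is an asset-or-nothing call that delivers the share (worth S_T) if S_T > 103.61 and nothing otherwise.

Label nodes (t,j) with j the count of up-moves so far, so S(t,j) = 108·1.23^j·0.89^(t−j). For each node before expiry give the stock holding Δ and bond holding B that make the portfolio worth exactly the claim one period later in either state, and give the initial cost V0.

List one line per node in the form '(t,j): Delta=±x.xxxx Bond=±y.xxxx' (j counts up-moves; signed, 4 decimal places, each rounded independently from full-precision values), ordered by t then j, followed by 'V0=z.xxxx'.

Risk-neutral probability p* = (R−d)/(u−d) = (1.05−0.89)/(1.23−0.89) = 0.4706.
At expiry t=2: V(2,0)=0.0000, V(2,1)=118.2276, V(2,2)=163.3932
  t=1,j=0: stock 96.1200 → up 118.2276 (V=118.2276), down 85.5468 (V=0.0000). Price 52.9872; hedge Δ=3.6176, bond B=-294.7411.
  t=1,j=1: stock 132.8400 → up 163.3932 (V=163.3932), down 118.2276 (V=118.2276). Price 132.8400; hedge Δ=1.0000, bond B=0.0000.
  t=0,j=0: stock 108.0000 → up 132.8400 (V=132.8400), down 96.1200 (V=52.9872). Price 86.2523; hedge Δ=2.1746, bond B=-148.6089.
The time-0 hedge costs 86.2523, which is the no-arbitrage price.

(0,0): Delta=2.1746 Bond=-148.6089
(1,0): Delta=3.6176 Bond=-294.7411
(1,1): Delta=1.0000 Bond=0.0000
V0=86.2523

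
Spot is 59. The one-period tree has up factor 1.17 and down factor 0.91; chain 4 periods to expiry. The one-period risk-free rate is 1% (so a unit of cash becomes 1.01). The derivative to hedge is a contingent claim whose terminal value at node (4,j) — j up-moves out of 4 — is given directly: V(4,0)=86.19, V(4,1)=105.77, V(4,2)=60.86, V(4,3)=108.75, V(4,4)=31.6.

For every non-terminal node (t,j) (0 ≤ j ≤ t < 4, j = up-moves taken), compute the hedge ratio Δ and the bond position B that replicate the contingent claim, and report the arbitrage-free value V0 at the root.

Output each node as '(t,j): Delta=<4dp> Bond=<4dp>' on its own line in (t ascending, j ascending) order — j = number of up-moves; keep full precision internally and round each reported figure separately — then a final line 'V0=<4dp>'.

Under the risk-neutral measure, an up-move has probability p* = (R−d)/(u−d) = 0.3846 and values discount at R = 1.01.
Payoff layer (t=4): V(4,0)=86.1900, V(4,1)=105.7700, V(4,2)=60.8600, V(4,3)=108.7500, V(4,4)=31.6000
(3,0): S=44.4607. Δ = (V_up−V_dn)/(S_up−S_dn) = (105.7700−86.1900)/(52.0190−40.4592) = 1.6938. V = [p*·105.7700 + (1−p*)·86.1900]/1.01 = 92.7928. B = V − Δ·S = 17.4851.
(3,1): S=57.1637. Δ = (V_up−V_dn)/(S_up−S_dn) = (60.8600−105.7700)/(66.8816−52.0190) = -3.0217. V = [p*·60.8600 + (1−p*)·105.7700]/1.01 = 87.6207. B = V − Δ·S = 260.3515.
(3,2): S=73.4962. Δ = (V_up−V_dn)/(S_up−S_dn) = (108.7500−60.8600)/(85.9906−66.8816) = 2.5061. V = [p*·108.7500 + (1−p*)·60.8600]/1.01 = 78.4943. B = V − Δ·S = -105.6980.
(3,3): S=94.4952. Δ = (V_up−V_dn)/(S_up−S_dn) = (31.6000−108.7500)/(110.5593−85.9906) = -3.1402. V = [p*·31.6000 + (1−p*)·108.7500]/1.01 = 78.2940. B = V − Δ·S = 375.0248.
(2,0): S=48.8579. Δ = (V_up−V_dn)/(S_up−S_dn) = (87.6207−92.7928)/(57.1637−44.4607) = -0.4072. V = [p*·87.6207 + (1−p*)·92.7928]/1.01 = 89.9045. B = V − Δ·S = 109.7973.
(2,1): S=62.8173. Δ = (V_up−V_dn)/(S_up−S_dn) = (78.4943−87.6207)/(73.4962−57.1637) = -0.5588. V = [p*·78.4943 + (1−p*)·87.6207]/1.01 = 83.2778. B = V − Δ·S = 118.3794.
(2,2): S=80.7651. Δ = (V_up−V_dn)/(S_up−S_dn) = (78.2940−78.4943)/(94.4952−73.4962) = -0.0095. V = [p*·78.2940 + (1−p*)·78.4943]/1.01 = 77.6408. B = V − Δ·S = 78.4112.
(1,0): S=53.6900. Δ = (V_up−V_dn)/(S_up−S_dn) = (83.2778−89.9045)/(62.8173−48.8579) = -0.4747. V = [p*·83.2778 + (1−p*)·89.9045]/1.01 = 86.4909. B = V − Δ·S = 111.9783.
(1,1): S=69.0300. Δ = (V_up−V_dn)/(S_up−S_dn) = (77.6408−83.2778)/(80.7651−62.8173) = -0.3141. V = [p*·77.6408 + (1−p*)·83.2778]/1.01 = 80.3067. B = V − Δ·S = 101.9872.
(0,0): S=59.0000. Δ = (V_up−V_dn)/(S_up−S_dn) = (80.3067−86.4909)/(69.0300−53.6900) = -0.4031. V = [p*·80.3067 + (1−p*)·86.4909]/1.01 = 83.2795. B = V − Δ·S = 107.0649.
The time-0 hedge costs 83.2795, which is the no-arbitrage price.

(0,0): Delta=-0.4031 Bond=107.0649
(1,0): Delta=-0.4747 Bond=111.9783
(1,1): Delta=-0.3141 Bond=101.9872
(2,0): Delta=-0.4072 Bond=109.7973
(2,1): Delta=-0.5588 Bond=118.3794
(2,2): Delta=-0.0095 Bond=78.4112
(3,0): Delta=1.6938 Bond=17.4851
(3,1): Delta=-3.0217 Bond=260.3515
(3,2): Delta=2.5061 Bond=-105.6980
(3,3): Delta=-3.1402 Bond=375.0248
V0=83.2795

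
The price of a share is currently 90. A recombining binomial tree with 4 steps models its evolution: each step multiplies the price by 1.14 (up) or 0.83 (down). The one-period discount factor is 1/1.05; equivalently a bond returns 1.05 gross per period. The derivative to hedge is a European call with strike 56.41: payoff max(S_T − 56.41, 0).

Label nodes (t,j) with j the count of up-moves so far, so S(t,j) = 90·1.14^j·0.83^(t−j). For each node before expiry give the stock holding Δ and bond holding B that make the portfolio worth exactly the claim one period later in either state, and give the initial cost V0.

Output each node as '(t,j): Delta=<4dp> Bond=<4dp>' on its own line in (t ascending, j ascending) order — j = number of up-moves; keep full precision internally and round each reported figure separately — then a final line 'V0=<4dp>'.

(0,0): Delta=0.9896 Bond=-45.3946
(1,0): Delta=0.9548 Bond=-45.0615
(1,1): Delta=1.0000 Bond=-48.7291
(2,0): Delta=0.8030 Bond=-37.9012
(2,1): Delta=1.0000 Bond=-51.1655
(2,2): Delta=1.0000 Bond=-51.1655
(3,0): Delta=0.1414 Bond=-5.7510
(3,1): Delta=1.0000 Bond=-53.7238
(3,2): Delta=1.0000 Bond=-53.7238
(3,3): Delta=1.0000 Bond=-53.7238
V0=43.6714

Under the risk-neutral measure, an up-move has probability p* = (R−d)/(u−d) = 0.7097 and values discount at R = 1.05.
Payoff layer (t=4): V(4,0)=0.0000, V(4,1)=2.2553, V(4,2)=24.1665, V(4,3)=54.2613, V(4,4)=95.5964
  t=3,j=0: stock 51.4608 → up 58.6653 (V=2.2553), down 42.7125 (V=0.0000). Price 1.5244; hedge Δ=0.1414, bond B=-5.7510.
  t=3,j=1: stock 70.6811 → up 80.5765 (V=24.1665), down 58.6653 (V=2.2553). Price 16.9573; hedge Δ=1.0000, bond B=-53.7238.
  t=3,j=2: stock 97.0801 → up 110.6713 (V=54.2613), down 80.5765 (V=24.1665). Price 43.3563; hedge Δ=1.0000, bond B=-53.7238.
  t=3,j=3: stock 133.3390 → up 152.0064 (V=95.5964), down 110.6713 (V=54.2613). Price 79.6152; hedge Δ=1.0000, bond B=-53.7238.
  t=2,j=0: stock 62.0010 → up 70.6811 (V=16.9573), down 51.4608 (V=1.5244). Price 11.8827; hedge Δ=0.8030, bond B=-37.9012.
  t=2,j=1: stock 85.1580 → up 97.0801 (V=43.3563), down 70.6811 (V=16.9573). Price 33.9925; hedge Δ=1.0000, bond B=-51.1655.
  t=2,j=2: stock 116.9640 → up 133.3390 (V=79.6152), down 97.0801 (V=43.3563). Price 65.7985; hedge Δ=1.0000, bond B=-51.1655.
  t=1,j=0: stock 74.7000 → up 85.1580 (V=33.9925), down 62.0010 (V=11.8827). Price 26.2605; hedge Δ=0.9548, bond B=-45.0615.
  t=1,j=1: stock 102.6000 → up 116.9640 (V=65.7985), down 85.1580 (V=33.9925). Price 53.8709; hedge Δ=1.0000, bond B=-48.7291.
  t=0,j=0: stock 90.0000 → up 102.6000 (V=53.8709), down 74.7000 (V=26.2605). Price 43.6714; hedge Δ=0.9896, bond B=-45.3946.
Self-financing check: at every node Δ·S+B equals the discounted successor values.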